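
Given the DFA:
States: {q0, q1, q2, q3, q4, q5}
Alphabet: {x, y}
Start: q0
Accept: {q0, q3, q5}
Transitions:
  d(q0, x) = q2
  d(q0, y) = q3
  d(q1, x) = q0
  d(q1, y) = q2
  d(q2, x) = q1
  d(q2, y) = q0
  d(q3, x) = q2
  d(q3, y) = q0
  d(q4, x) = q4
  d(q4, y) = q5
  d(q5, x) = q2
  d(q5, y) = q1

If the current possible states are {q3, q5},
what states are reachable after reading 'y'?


Apply transition on 'y' from each current state:
  d(q3, y) = q0
  d(q5, y) = q1

{q0, q1}


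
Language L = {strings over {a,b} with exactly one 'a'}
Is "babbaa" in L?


count('a') = 3

No, "babbaa" is not in L


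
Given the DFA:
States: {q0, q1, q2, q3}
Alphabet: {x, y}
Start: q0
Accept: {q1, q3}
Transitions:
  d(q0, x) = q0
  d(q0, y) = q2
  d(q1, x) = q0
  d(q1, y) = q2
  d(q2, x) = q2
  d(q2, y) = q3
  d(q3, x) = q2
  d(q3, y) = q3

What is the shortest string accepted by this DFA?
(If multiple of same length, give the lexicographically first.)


BFS by string length (lex-first path to each state shown):
  len 0: q0<-""
  len 1: q0<-"x", q2<-"y"
  len 2: q0<-"xx", q2<-"xy", q3<-"yy"
Found accept state at length 2.

"yy"


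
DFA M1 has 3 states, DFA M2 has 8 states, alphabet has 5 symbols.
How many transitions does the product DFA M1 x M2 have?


Product DFA has 3 * 8 = 24 states.
Each has 5 transitions: 24 * 5 = 120

120


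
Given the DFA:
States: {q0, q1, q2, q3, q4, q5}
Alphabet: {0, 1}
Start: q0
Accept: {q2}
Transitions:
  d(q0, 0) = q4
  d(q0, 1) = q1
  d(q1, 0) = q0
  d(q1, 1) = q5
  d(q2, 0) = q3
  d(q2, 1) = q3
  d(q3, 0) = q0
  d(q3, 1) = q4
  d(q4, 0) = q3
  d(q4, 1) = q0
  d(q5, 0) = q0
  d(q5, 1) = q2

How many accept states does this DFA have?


Accept states listed: {q2}
Counting: q2(1)

1


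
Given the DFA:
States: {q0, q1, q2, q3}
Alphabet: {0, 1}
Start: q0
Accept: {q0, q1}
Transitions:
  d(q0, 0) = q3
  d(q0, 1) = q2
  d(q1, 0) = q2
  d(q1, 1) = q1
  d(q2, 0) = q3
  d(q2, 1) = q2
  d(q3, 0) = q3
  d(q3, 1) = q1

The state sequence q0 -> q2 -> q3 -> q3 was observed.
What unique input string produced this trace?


Trace back each transition to find the symbol:
  q0 --[1]--> q2
  q2 --[0]--> q3
  q3 --[0]--> q3

"100"


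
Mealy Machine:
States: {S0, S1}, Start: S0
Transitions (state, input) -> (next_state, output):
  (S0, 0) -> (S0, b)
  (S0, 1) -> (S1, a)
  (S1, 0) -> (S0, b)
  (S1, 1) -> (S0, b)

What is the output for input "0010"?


Step-by-step:
  (S0, 0) -> (S0, b)
  (S0, 0) -> (S0, b)
  (S0, 1) -> (S1, a)
  (S1, 0) -> (S0, b)

"bbab"


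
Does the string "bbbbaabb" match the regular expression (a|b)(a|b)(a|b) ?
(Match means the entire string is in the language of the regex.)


|string| = 8; first = 'b'; last = 'b'

No, "bbbbaabb" does not match (a|b)(a|b)(a|b)


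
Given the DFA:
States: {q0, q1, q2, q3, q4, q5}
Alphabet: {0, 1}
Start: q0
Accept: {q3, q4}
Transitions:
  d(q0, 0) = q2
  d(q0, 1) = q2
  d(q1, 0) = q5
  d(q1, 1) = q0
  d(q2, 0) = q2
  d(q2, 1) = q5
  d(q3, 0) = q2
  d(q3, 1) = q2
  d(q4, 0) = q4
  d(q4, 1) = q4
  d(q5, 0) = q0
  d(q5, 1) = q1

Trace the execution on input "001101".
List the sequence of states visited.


Input: 001101
d(q0, 0) = q2
d(q2, 0) = q2
d(q2, 1) = q5
d(q5, 1) = q1
d(q1, 0) = q5
d(q5, 1) = q1


q0 -> q2 -> q2 -> q5 -> q1 -> q5 -> q1


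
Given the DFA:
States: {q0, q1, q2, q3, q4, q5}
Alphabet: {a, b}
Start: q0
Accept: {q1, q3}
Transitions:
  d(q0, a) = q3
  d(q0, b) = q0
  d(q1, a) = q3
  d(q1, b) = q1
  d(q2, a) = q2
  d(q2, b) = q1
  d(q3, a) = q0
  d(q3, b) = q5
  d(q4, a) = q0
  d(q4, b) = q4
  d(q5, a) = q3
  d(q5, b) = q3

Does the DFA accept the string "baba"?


Trace: q0 -> q0 -> q3 -> q5 -> q3
Final state: q3
Accept states: {q1, q3}

Yes, accepted (final state q3 is an accept state)


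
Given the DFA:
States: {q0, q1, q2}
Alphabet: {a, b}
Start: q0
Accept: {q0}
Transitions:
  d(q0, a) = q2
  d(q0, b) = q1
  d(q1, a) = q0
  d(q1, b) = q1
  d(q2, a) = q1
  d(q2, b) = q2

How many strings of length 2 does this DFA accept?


Enumerating all length-2 strings:
  "aa" -> q1 [reject]
  "ab" -> q2 [reject]
  "ba" -> q0 [accept]
  "bb" -> q1 [reject]

1 out of 4


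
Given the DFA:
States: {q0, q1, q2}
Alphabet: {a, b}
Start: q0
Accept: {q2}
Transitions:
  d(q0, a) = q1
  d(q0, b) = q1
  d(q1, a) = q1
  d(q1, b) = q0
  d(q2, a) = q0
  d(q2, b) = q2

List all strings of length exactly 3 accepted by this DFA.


All strings of length 3: 8 total
Accepted: 0

None


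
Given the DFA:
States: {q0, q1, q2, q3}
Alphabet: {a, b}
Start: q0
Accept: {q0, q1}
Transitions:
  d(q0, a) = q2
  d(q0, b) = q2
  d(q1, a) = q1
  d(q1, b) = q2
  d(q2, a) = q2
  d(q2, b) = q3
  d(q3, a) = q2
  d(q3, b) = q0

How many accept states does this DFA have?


Accept states listed: {q0, q1}
Counting: q0(1) q1(2)

2


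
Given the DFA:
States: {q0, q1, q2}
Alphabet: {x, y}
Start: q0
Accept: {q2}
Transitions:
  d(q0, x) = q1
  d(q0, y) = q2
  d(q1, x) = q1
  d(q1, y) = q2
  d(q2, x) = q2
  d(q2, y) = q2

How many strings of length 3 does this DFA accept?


Enumerating all length-3 strings:
  "xxx" -> q1 [reject]
  "xxy" -> q2 [accept]
  "xyx" -> q2 [accept]
  "xyy" -> q2 [accept]
  "yxx" -> q2 [accept]
  "yxy" -> q2 [accept]
  "yyx" -> q2 [accept]
  "yyy" -> q2 [accept]

7 out of 8


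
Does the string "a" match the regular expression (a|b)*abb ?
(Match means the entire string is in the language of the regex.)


|string| = 1; first = 'a'; last = 'a'

No, "a" does not match (a|b)*abb


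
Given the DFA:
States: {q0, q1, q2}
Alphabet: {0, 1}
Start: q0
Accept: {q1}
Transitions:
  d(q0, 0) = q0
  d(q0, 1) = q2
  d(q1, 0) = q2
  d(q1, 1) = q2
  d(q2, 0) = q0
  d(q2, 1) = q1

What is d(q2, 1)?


Looking up transition d(q2, 1)

q1


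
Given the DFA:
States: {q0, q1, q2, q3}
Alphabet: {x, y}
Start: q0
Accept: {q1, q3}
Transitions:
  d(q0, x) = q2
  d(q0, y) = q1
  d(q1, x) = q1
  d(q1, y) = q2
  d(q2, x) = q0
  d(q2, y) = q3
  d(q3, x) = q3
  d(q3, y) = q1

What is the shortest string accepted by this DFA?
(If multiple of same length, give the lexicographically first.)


BFS by string length (lex-first path to each state shown):
  len 0: q0<-""
  len 1: q1<-"y", q2<-"x"
Found accept state at length 1.

"y"


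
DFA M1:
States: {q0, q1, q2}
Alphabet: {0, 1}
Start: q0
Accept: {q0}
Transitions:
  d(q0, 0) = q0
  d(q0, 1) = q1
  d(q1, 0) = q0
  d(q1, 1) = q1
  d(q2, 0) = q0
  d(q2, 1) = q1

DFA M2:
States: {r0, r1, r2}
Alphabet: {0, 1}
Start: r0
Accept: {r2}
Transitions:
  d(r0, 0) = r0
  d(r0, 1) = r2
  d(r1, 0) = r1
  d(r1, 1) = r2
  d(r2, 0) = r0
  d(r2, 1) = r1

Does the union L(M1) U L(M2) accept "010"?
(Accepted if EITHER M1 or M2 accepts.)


M1: final=q0 accepted=True
M2: final=r0 accepted=False

Yes, union accepts


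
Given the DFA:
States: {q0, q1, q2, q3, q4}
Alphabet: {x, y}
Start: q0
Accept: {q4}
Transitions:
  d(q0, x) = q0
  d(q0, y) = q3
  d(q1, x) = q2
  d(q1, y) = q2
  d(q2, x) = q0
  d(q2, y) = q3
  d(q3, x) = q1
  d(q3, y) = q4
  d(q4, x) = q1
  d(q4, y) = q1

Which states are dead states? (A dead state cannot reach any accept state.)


Forward reachability from each state:
  q0 -> reaches accept state q4 (live)
  q1 -> reaches accept state q4 (live)
  q2 -> reaches accept state q4 (live)
  q3 -> reaches accept state q4 (live)
  q4 -> reaches accept state q4 (live)

None (all states can reach an accept state)


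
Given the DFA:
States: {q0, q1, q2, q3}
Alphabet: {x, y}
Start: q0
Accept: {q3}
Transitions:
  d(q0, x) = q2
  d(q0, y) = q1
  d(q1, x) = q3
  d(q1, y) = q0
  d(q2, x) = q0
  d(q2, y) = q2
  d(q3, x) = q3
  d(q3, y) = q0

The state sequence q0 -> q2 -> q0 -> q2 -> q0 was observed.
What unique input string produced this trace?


Trace back each transition to find the symbol:
  q0 --[x]--> q2
  q2 --[x]--> q0
  q0 --[x]--> q2
  q2 --[x]--> q0

"xxxx"


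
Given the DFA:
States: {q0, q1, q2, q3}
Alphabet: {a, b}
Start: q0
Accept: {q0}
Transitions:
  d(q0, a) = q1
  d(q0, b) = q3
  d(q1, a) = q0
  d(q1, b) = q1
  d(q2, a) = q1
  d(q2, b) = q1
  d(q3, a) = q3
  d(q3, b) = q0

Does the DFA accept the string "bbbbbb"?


Trace: q0 -> q3 -> q0 -> q3 -> q0 -> q3 -> q0
Final state: q0
Accept states: {q0}

Yes, accepted (final state q0 is an accept state)


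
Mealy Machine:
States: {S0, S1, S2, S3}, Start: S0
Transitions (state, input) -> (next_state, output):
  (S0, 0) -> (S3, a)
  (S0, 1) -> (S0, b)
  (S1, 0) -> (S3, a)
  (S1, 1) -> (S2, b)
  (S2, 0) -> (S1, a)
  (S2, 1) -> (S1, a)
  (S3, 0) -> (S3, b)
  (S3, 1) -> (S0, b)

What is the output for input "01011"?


Step-by-step:
  (S0, 0) -> (S3, a)
  (S3, 1) -> (S0, b)
  (S0, 0) -> (S3, a)
  (S3, 1) -> (S0, b)
  (S0, 1) -> (S0, b)

"ababb"


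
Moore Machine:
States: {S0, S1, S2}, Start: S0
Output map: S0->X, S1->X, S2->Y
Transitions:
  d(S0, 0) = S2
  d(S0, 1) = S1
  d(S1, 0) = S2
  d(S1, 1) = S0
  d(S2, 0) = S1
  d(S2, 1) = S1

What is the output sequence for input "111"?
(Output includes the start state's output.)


Start: S0 (output X)
  --1--> S1 (output X)
  --1--> S0 (output X)
  --1--> S1 (output X)

"XXXX"


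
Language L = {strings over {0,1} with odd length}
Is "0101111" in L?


length = 7; 7 mod 2 = 1

Yes, "0101111" is in L


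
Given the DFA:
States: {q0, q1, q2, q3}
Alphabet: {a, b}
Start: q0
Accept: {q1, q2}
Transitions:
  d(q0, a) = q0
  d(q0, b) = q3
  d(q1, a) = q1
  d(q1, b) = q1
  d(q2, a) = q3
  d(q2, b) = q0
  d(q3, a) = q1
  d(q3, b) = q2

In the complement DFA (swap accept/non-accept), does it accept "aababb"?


Trace: q0 -> q0 -> q0 -> q3 -> q1 -> q1 -> q1
Final: q1
Original accept: {q1, q2}
Complement: q1 is in original accept

No, complement rejects (original accepts)


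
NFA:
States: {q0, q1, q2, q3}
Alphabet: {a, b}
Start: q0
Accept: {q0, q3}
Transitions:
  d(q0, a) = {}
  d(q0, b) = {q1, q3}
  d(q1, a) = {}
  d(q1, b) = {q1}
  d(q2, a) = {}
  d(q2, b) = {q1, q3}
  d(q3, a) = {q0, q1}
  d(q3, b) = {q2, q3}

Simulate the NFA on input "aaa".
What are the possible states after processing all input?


Start: {q0}
  --a--> {}
  --a--> {}
  --a--> {}

{} (empty set, no valid transitions)


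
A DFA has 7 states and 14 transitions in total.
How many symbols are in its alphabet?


Each state has exactly one transition per symbol.
|alphabet| = transitions / states = 14 / 7 = 2

2


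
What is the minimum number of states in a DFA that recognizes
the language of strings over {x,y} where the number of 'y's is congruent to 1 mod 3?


States track (count of 'y') mod 3.
Need 3 states: one per remainder 0..2; accept = remainder 1.

3


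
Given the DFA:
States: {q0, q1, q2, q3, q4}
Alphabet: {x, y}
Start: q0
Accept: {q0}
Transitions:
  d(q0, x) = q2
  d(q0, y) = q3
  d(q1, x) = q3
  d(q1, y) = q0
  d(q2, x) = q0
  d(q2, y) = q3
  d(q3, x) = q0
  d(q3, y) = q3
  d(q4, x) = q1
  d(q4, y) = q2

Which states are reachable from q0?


BFS from q0:
  layer 0: {q0}
  layer 1: {q2, q3}

{q0, q2, q3}


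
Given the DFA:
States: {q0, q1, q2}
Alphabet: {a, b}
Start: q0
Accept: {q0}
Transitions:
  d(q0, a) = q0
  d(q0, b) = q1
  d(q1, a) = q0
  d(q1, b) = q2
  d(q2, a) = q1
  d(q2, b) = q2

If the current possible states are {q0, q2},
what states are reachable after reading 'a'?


Apply transition on 'a' from each current state:
  d(q0, a) = q0
  d(q2, a) = q1

{q0, q1}


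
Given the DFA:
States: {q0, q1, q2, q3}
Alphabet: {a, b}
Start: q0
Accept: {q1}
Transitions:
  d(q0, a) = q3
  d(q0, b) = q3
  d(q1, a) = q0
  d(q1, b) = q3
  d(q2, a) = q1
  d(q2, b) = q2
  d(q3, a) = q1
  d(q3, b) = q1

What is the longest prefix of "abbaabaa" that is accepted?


Run the DFA, marking each prefix where the state is accepting:
  "" -> q0 [reject]
  "a" -> q3 [reject]
  "ab" -> q1 [accept]
  "abb" -> q3 [reject]
  "abba" -> q1 [accept]
  "abbaa" -> q0 [reject]
  "abbaab" -> q3 [reject]
  "abbaaba" -> q1 [accept]
  "abbaabaa" -> q0 [reject]

"abbaaba"


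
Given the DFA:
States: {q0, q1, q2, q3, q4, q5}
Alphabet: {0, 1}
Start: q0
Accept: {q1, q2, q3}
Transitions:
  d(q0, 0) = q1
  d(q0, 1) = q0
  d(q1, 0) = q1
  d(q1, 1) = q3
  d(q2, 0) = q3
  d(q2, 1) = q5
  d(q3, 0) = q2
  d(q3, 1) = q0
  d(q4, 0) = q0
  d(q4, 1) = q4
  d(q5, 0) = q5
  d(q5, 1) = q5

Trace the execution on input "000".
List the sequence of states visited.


Input: 000
d(q0, 0) = q1
d(q1, 0) = q1
d(q1, 0) = q1


q0 -> q1 -> q1 -> q1


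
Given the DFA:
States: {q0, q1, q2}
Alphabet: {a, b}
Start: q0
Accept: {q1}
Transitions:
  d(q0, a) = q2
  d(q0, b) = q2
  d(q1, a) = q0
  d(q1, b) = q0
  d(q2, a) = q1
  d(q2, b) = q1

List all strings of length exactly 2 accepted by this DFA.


All strings of length 2: 4 total
Accepted: 4

"aa", "ab", "ba", "bb"


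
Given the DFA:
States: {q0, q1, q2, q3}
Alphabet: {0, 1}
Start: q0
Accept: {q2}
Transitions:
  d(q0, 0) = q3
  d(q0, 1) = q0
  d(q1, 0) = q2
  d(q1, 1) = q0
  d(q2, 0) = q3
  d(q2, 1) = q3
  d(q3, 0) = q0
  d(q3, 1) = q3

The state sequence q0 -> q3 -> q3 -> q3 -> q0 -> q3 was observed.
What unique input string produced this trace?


Trace back each transition to find the symbol:
  q0 --[0]--> q3
  q3 --[1]--> q3
  q3 --[1]--> q3
  q3 --[0]--> q0
  q0 --[0]--> q3

"01100"


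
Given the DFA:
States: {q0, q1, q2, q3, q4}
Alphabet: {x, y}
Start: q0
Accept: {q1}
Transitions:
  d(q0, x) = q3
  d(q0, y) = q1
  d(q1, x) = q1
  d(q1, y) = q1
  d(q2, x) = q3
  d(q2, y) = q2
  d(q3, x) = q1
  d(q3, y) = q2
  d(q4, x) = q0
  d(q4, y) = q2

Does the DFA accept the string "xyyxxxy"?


Trace: q0 -> q3 -> q2 -> q2 -> q3 -> q1 -> q1 -> q1
Final state: q1
Accept states: {q1}

Yes, accepted (final state q1 is an accept state)


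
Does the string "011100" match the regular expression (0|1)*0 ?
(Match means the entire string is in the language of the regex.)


|string| = 6; first = '0'; last = '0'

Yes, "011100" matches (0|1)*0


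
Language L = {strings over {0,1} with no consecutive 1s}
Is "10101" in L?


'11' does not occur

Yes, "10101" is in L


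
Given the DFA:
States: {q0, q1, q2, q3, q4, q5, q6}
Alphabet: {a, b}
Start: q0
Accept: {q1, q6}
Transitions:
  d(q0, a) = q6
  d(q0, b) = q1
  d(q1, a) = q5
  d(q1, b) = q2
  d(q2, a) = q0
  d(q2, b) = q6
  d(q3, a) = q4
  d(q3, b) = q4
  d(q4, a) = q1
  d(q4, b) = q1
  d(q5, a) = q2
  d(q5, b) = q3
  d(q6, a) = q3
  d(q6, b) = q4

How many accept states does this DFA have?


Accept states listed: {q1, q6}
Counting: q1(1) q6(2)

2


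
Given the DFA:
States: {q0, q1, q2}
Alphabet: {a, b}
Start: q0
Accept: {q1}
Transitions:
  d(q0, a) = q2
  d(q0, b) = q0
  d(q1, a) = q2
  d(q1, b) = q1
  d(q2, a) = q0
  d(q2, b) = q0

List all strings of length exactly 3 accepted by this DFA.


All strings of length 3: 8 total
Accepted: 0

None


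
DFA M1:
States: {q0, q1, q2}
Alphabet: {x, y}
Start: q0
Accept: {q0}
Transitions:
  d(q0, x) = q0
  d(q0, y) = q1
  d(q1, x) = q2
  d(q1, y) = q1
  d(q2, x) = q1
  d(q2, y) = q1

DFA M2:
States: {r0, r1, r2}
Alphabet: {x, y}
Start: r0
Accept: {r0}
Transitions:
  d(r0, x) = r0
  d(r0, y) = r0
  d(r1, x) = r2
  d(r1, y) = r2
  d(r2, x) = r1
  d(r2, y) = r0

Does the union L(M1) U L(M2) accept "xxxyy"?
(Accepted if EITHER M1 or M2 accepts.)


M1: final=q1 accepted=False
M2: final=r0 accepted=True

Yes, union accepts


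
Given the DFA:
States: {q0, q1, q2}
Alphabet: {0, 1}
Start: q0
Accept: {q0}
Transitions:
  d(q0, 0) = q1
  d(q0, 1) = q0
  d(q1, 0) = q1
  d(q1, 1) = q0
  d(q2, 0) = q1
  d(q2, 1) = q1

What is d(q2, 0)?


Looking up transition d(q2, 0)

q1


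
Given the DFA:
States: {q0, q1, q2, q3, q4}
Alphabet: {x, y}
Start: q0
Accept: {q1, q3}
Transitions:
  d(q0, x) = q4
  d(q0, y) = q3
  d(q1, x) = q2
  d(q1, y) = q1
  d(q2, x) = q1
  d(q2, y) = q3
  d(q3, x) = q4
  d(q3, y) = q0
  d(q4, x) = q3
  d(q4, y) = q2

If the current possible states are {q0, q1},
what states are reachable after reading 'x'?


Apply transition on 'x' from each current state:
  d(q0, x) = q4
  d(q1, x) = q2

{q2, q4}


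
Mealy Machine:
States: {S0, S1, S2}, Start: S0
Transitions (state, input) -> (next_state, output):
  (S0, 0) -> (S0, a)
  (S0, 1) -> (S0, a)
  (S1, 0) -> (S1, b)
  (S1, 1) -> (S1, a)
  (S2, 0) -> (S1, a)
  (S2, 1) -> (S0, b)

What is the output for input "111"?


Step-by-step:
  (S0, 1) -> (S0, a)
  (S0, 1) -> (S0, a)
  (S0, 1) -> (S0, a)

"aaa"


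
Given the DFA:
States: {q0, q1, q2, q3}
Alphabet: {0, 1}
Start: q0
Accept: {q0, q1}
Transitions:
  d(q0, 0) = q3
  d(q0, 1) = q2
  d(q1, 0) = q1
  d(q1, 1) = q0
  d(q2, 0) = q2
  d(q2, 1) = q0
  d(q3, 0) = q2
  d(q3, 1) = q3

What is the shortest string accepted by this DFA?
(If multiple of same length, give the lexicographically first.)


BFS by string length (lex-first path to each state shown):
  len 0: q0<-""
Found accept state at length 0.

"" (empty string)


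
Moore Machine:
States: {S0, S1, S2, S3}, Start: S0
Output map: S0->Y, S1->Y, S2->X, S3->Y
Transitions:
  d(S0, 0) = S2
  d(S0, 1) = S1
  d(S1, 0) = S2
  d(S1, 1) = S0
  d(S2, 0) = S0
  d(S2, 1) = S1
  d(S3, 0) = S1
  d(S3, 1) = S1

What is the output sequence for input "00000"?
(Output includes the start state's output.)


Start: S0 (output Y)
  --0--> S2 (output X)
  --0--> S0 (output Y)
  --0--> S2 (output X)
  --0--> S0 (output Y)
  --0--> S2 (output X)

"YXYXYX"


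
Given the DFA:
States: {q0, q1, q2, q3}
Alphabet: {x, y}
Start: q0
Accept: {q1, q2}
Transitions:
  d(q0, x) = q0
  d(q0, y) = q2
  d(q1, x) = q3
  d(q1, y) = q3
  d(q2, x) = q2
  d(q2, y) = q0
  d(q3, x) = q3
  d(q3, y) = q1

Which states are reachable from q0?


BFS from q0:
  layer 0: {q0}
  layer 1: {q2}

{q0, q2}


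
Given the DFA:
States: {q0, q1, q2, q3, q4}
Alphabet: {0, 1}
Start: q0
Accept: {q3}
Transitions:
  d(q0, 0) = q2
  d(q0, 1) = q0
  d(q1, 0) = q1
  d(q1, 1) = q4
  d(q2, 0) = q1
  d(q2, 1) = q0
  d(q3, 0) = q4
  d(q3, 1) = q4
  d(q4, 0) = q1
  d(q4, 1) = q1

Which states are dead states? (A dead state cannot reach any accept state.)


Forward reachability from each state:
  q0 -> reaches {q0, q1, q2, q4}, no accept state (dead)
  q1 -> reaches {q1, q4}, no accept state (dead)
  q2 -> reaches {q0, q1, q2, q4}, no accept state (dead)
  q3 -> reaches accept state q3 (live)
  q4 -> reaches {q1, q4}, no accept state (dead)

{q0, q1, q2, q4}


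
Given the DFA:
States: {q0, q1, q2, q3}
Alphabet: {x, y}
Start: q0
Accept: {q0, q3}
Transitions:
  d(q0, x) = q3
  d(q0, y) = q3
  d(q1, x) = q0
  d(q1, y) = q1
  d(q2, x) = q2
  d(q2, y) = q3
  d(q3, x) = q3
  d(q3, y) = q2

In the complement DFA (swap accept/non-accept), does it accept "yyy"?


Trace: q0 -> q3 -> q2 -> q3
Final: q3
Original accept: {q0, q3}
Complement: q3 is in original accept

No, complement rejects (original accepts)


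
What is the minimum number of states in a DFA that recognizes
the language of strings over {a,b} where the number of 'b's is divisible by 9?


States track (count of 'b') mod 9.
Need 9 states: one per remainder 0..8; accept = remainder 0.

9


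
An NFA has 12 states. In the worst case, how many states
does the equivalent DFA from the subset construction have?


Subset construction: one DFA state per subset of NFA states.
2^12 = 4096

4096


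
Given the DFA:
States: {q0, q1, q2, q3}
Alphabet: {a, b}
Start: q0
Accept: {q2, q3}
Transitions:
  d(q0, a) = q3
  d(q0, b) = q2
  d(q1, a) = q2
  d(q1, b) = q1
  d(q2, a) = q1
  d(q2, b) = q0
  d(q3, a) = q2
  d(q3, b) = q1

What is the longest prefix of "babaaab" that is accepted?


Run the DFA, marking each prefix where the state is accepting:
  "" -> q0 [reject]
  "b" -> q2 [accept]
  "ba" -> q1 [reject]
  "bab" -> q1 [reject]
  "baba" -> q2 [accept]
  "babaa" -> q1 [reject]
  "babaaa" -> q2 [accept]
  "babaaab" -> q0 [reject]

"babaaa"


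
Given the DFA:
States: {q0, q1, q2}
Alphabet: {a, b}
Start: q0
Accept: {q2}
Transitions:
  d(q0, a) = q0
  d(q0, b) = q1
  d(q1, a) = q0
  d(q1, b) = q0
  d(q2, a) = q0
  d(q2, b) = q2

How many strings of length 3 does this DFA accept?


Enumerating all length-3 strings:
  "aaa" -> q0 [reject]
  "aab" -> q1 [reject]
  "aba" -> q0 [reject]
  "abb" -> q0 [reject]
  "baa" -> q0 [reject]
  "bab" -> q1 [reject]
  "bba" -> q0 [reject]
  "bbb" -> q1 [reject]

0 out of 8


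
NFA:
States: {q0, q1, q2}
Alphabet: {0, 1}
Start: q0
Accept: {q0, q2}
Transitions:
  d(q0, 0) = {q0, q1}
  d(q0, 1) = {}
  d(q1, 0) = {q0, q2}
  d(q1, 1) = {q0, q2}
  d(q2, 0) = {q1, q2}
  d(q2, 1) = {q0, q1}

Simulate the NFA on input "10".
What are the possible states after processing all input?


Start: {q0}
  --1--> {}
  --0--> {}

{} (empty set, no valid transitions)


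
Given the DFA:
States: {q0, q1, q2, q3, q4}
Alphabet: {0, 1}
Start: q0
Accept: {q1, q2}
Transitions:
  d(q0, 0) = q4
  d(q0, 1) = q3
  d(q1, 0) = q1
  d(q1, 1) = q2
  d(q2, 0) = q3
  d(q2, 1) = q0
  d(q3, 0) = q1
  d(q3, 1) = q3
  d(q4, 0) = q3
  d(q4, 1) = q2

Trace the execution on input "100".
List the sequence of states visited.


Input: 100
d(q0, 1) = q3
d(q3, 0) = q1
d(q1, 0) = q1


q0 -> q3 -> q1 -> q1


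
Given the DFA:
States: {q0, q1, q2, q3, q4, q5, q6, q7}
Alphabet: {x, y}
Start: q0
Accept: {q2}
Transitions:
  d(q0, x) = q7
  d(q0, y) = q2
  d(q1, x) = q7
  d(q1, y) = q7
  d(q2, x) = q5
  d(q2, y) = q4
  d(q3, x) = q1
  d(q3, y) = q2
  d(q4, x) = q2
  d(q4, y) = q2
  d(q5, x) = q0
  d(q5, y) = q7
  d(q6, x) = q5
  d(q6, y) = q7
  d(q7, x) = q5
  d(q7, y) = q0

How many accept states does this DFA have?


Accept states listed: {q2}
Counting: q2(1)

1


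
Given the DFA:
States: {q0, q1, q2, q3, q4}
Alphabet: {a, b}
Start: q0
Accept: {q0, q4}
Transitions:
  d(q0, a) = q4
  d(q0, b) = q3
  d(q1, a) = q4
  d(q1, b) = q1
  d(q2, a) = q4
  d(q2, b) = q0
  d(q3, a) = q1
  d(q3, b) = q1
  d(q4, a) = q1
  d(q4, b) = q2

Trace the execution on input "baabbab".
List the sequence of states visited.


Input: baabbab
d(q0, b) = q3
d(q3, a) = q1
d(q1, a) = q4
d(q4, b) = q2
d(q2, b) = q0
d(q0, a) = q4
d(q4, b) = q2


q0 -> q3 -> q1 -> q4 -> q2 -> q0 -> q4 -> q2


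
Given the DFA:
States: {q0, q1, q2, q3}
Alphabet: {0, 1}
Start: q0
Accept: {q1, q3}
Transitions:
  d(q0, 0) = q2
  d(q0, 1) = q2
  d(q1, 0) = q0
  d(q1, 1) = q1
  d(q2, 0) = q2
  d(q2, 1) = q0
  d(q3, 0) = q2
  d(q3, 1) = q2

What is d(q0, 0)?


Looking up transition d(q0, 0)

q2


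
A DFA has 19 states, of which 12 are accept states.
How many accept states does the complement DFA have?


Complement swaps accept and non-accept states.
19 - 12 = 7

7


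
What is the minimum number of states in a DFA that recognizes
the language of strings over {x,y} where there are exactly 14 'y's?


States: count = 0, 1, ..., 14 (that's 15 states), plus a dead state for count > 14.
Total: 15 + 1 = 16. Accept = count-14 state.

16


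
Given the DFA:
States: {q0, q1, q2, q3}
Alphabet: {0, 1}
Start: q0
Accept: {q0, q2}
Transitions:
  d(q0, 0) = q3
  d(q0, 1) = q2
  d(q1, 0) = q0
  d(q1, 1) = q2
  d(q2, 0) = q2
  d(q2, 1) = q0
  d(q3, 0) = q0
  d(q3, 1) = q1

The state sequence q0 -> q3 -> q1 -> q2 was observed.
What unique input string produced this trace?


Trace back each transition to find the symbol:
  q0 --[0]--> q3
  q3 --[1]--> q1
  q1 --[1]--> q2

"011"


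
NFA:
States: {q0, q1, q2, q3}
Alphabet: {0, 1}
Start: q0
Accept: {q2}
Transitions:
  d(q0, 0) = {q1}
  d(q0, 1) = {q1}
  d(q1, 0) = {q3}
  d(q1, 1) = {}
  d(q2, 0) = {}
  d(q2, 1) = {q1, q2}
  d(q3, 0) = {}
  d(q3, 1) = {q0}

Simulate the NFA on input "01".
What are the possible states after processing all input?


Start: {q0}
  --0--> {q1}
  --1--> {}

{} (empty set, no valid transitions)


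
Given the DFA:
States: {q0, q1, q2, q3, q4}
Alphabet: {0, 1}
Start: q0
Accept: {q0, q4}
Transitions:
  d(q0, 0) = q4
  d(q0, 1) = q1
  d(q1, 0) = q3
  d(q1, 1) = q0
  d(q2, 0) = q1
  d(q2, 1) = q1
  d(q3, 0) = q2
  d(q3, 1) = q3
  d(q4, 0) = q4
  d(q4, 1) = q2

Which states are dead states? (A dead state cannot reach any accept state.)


Forward reachability from each state:
  q0 -> reaches accept state q0 (live)
  q1 -> reaches accept state q0 (live)
  q2 -> reaches accept state q0 (live)
  q3 -> reaches accept state q0 (live)
  q4 -> reaches accept state q0 (live)

None (all states can reach an accept state)


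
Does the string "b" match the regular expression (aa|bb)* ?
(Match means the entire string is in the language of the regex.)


|string| = 1; first = 'b'; last = 'b'

No, "b" does not match (aa|bb)*


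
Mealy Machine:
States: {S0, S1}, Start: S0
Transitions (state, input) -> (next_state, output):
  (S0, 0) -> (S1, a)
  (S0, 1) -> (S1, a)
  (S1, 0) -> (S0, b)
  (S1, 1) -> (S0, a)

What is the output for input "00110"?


Step-by-step:
  (S0, 0) -> (S1, a)
  (S1, 0) -> (S0, b)
  (S0, 1) -> (S1, a)
  (S1, 1) -> (S0, a)
  (S0, 0) -> (S1, a)

"abaaa"


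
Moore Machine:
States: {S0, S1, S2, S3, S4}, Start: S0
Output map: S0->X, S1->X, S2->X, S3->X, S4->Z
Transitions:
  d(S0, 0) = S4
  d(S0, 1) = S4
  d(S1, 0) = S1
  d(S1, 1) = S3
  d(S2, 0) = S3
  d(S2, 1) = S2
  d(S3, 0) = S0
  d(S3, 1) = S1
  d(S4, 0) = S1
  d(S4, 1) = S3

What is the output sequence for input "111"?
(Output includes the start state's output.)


Start: S0 (output X)
  --1--> S4 (output Z)
  --1--> S3 (output X)
  --1--> S1 (output X)

"XZXX"


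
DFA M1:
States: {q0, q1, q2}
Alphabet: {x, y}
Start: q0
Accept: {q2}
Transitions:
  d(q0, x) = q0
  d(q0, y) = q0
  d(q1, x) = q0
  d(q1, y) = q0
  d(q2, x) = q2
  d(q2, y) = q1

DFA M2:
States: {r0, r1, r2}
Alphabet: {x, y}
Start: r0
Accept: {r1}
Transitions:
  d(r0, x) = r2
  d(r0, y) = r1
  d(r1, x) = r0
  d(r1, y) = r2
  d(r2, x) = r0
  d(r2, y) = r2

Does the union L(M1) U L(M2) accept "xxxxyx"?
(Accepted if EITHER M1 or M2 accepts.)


M1: final=q0 accepted=False
M2: final=r0 accepted=False

No, union rejects (neither accepts)


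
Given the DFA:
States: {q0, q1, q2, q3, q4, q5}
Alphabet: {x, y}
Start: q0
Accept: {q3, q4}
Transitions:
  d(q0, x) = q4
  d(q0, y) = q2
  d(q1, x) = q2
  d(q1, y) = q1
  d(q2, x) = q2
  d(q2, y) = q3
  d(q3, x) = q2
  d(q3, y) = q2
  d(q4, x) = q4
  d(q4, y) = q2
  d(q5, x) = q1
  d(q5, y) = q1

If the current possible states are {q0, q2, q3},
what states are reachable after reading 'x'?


Apply transition on 'x' from each current state:
  d(q0, x) = q4
  d(q2, x) = q2
  d(q3, x) = q2

{q2, q4}


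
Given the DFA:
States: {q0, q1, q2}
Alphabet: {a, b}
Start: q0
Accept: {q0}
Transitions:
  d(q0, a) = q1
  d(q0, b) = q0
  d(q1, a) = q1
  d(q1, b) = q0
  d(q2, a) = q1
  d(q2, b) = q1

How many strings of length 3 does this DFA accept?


Enumerating all length-3 strings:
  "aaa" -> q1 [reject]
  "aab" -> q0 [accept]
  "aba" -> q1 [reject]
  "abb" -> q0 [accept]
  "baa" -> q1 [reject]
  "bab" -> q0 [accept]
  "bba" -> q1 [reject]
  "bbb" -> q0 [accept]

4 out of 8


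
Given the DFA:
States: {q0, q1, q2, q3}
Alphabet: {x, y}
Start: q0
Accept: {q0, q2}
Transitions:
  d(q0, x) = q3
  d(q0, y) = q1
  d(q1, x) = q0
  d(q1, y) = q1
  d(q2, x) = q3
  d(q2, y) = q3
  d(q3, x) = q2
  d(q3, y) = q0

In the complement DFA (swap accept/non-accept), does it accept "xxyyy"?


Trace: q0 -> q3 -> q2 -> q3 -> q0 -> q1
Final: q1
Original accept: {q0, q2}
Complement: q1 is not in original accept

Yes, complement accepts (original rejects)


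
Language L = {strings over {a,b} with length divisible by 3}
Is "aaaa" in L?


length = 4; 4 mod 3 = 1

No, "aaaa" is not in L


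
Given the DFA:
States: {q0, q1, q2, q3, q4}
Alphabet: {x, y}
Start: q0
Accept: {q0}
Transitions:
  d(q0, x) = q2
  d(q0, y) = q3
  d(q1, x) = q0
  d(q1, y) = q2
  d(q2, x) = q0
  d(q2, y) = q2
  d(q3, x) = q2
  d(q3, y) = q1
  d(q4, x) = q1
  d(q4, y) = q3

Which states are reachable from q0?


BFS from q0:
  layer 0: {q0}
  layer 1: {q2, q3}
  layer 2: {q1}

{q0, q1, q2, q3}


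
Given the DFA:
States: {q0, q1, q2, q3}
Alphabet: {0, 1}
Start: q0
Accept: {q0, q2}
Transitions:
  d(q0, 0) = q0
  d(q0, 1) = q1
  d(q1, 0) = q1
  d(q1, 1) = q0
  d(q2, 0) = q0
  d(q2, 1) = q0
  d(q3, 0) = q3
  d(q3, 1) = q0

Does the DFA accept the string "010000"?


Trace: q0 -> q0 -> q1 -> q1 -> q1 -> q1 -> q1
Final state: q1
Accept states: {q0, q2}

No, rejected (final state q1 is not an accept state)


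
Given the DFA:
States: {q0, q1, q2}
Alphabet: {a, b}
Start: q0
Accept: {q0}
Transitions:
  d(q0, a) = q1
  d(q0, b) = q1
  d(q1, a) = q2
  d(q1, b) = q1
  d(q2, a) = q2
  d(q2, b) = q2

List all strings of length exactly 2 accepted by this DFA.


All strings of length 2: 4 total
Accepted: 0

None


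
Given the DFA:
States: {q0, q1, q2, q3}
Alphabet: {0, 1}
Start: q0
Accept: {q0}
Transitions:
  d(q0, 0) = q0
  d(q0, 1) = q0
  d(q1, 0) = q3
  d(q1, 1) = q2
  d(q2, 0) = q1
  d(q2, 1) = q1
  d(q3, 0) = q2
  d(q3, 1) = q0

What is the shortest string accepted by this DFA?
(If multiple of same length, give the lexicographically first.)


BFS by string length (lex-first path to each state shown):
  len 0: q0<-""
Found accept state at length 0.

"" (empty string)


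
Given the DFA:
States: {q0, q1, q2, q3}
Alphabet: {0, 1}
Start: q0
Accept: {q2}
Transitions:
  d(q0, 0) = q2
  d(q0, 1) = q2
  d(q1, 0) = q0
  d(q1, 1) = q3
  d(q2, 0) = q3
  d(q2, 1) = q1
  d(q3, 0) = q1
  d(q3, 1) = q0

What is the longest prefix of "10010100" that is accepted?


Run the DFA, marking each prefix where the state is accepting:
  "" -> q0 [reject]
  "1" -> q2 [accept]
  "10" -> q3 [reject]
  "100" -> q1 [reject]
  "1001" -> q3 [reject]
  "10010" -> q1 [reject]
  "100101" -> q3 [reject]
  "1001010" -> q1 [reject]
  "10010100" -> q0 [reject]

"1"


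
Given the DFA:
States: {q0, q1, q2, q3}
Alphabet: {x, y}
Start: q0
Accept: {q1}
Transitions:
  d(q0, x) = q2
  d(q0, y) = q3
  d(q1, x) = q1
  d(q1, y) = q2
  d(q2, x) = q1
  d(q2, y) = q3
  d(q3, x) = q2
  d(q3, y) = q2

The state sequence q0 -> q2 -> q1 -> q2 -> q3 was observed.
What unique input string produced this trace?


Trace back each transition to find the symbol:
  q0 --[x]--> q2
  q2 --[x]--> q1
  q1 --[y]--> q2
  q2 --[y]--> q3

"xxyy"


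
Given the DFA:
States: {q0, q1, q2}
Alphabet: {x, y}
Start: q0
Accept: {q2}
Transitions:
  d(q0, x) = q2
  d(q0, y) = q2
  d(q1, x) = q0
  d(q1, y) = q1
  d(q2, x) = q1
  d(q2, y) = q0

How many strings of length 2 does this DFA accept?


Enumerating all length-2 strings:
  "xx" -> q1 [reject]
  "xy" -> q0 [reject]
  "yx" -> q1 [reject]
  "yy" -> q0 [reject]

0 out of 4


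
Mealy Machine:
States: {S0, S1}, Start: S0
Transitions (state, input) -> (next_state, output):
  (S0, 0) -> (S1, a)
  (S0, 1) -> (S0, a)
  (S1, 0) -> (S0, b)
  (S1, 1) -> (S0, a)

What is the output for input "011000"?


Step-by-step:
  (S0, 0) -> (S1, a)
  (S1, 1) -> (S0, a)
  (S0, 1) -> (S0, a)
  (S0, 0) -> (S1, a)
  (S1, 0) -> (S0, b)
  (S0, 0) -> (S1, a)

"aaaaba"


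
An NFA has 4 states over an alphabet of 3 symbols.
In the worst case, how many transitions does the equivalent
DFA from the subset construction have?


Subset construction: one DFA state per subset of NFA states = 2^4 = 16 states.
Each DFA state has 3 outgoing transitions: 16 * 3 = 48

48


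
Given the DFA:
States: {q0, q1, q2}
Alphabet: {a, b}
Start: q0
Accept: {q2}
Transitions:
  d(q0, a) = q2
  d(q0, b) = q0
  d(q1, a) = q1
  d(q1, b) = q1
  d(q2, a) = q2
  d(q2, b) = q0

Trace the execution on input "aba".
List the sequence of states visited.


Input: aba
d(q0, a) = q2
d(q2, b) = q0
d(q0, a) = q2


q0 -> q2 -> q0 -> q2


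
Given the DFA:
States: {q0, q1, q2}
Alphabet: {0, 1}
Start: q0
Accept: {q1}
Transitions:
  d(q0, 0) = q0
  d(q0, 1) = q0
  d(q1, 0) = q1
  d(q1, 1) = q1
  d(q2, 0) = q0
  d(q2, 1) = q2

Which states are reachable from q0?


BFS from q0:
  layer 0: {q0}

{q0}


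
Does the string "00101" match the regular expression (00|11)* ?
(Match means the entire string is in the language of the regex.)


|string| = 5; first = '0'; last = '1'

No, "00101" does not match (00|11)*


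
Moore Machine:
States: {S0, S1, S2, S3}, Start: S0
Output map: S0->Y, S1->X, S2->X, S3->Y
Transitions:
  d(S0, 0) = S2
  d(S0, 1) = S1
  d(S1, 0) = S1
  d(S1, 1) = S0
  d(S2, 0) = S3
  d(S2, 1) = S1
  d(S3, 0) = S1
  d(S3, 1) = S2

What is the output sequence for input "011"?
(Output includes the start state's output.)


Start: S0 (output Y)
  --0--> S2 (output X)
  --1--> S1 (output X)
  --1--> S0 (output Y)

"YXXY"


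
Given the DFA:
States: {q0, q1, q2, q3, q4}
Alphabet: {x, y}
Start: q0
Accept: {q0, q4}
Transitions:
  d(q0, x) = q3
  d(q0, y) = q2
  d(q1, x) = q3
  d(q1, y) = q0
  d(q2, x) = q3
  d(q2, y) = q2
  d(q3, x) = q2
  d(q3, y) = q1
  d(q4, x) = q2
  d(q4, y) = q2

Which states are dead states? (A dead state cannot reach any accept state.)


Forward reachability from each state:
  q0 -> reaches accept state q0 (live)
  q1 -> reaches accept state q0 (live)
  q2 -> reaches accept state q0 (live)
  q3 -> reaches accept state q0 (live)
  q4 -> reaches accept state q0 (live)

None (all states can reach an accept state)


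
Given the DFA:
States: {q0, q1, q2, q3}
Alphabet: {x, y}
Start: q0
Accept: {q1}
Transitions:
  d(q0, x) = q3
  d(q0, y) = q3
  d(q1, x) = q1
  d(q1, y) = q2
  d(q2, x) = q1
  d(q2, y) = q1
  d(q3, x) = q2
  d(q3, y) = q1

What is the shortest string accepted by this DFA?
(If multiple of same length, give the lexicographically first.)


BFS by string length (lex-first path to each state shown):
  len 0: q0<-""
  len 1: q3<-"x"
  len 2: q1<-"xy", q2<-"xx"
Found accept state at length 2.

"xy"


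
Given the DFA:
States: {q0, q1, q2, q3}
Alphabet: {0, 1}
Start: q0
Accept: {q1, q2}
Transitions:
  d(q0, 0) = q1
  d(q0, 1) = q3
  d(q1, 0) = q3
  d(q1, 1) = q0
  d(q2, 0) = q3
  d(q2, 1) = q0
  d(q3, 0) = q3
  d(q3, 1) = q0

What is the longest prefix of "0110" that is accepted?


Run the DFA, marking each prefix where the state is accepting:
  "" -> q0 [reject]
  "0" -> q1 [accept]
  "01" -> q0 [reject]
  "011" -> q3 [reject]
  "0110" -> q3 [reject]

"0"


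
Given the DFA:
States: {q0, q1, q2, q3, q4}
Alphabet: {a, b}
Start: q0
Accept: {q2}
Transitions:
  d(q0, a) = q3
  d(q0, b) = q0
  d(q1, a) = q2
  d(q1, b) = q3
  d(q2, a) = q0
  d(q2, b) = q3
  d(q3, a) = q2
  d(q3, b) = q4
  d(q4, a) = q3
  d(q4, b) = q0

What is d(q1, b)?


Looking up transition d(q1, b)

q3


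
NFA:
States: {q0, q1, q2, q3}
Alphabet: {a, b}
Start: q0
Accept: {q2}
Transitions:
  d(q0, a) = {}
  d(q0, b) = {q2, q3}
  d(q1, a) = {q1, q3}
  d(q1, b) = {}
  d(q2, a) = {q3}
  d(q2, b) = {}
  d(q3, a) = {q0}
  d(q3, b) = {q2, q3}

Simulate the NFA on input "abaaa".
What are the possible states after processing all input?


Start: {q0}
  --a--> {}
  --b--> {}
  --a--> {}
  --a--> {}
  --a--> {}

{} (empty set, no valid transitions)


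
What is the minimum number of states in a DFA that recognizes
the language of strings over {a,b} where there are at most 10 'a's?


States: count = 0, 1, ..., 10 (all accepting; 11 states), plus a dead state for count > 10.
Total: 11 + 1 = 12.

12


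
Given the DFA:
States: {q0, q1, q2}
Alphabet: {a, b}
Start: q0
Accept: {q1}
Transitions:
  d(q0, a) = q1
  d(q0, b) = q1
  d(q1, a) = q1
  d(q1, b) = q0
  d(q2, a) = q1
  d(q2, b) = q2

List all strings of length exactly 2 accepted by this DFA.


All strings of length 2: 4 total
Accepted: 2

"aa", "ba"


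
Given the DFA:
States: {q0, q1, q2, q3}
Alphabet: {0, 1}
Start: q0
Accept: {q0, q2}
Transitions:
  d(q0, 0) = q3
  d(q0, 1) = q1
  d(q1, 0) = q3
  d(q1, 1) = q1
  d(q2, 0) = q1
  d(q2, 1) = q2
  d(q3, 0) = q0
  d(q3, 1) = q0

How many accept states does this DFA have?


Accept states listed: {q0, q2}
Counting: q0(1) q2(2)

2


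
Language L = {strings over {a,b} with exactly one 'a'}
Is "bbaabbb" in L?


count('a') = 2

No, "bbaabbb" is not in L


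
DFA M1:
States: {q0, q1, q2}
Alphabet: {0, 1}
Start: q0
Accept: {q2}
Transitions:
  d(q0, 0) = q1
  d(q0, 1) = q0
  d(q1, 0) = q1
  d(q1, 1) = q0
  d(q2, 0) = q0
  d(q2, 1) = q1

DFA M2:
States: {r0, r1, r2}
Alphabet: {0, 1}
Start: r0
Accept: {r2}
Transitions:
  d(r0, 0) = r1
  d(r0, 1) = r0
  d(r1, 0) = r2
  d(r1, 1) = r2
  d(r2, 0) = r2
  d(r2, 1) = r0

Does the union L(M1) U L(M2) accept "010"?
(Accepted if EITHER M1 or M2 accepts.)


M1: final=q1 accepted=False
M2: final=r2 accepted=True

Yes, union accepts


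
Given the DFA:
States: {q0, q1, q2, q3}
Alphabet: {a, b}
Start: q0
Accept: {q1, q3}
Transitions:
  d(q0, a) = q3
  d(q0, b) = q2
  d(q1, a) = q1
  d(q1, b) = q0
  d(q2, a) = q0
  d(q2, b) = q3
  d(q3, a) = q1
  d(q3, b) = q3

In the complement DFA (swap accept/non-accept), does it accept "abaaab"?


Trace: q0 -> q3 -> q3 -> q1 -> q1 -> q1 -> q0
Final: q0
Original accept: {q1, q3}
Complement: q0 is not in original accept

Yes, complement accepts (original rejects)


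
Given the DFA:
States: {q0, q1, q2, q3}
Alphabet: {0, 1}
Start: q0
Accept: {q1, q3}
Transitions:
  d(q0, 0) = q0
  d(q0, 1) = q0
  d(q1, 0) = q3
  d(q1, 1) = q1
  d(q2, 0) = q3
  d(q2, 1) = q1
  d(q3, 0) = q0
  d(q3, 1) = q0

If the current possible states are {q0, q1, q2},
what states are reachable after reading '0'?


Apply transition on '0' from each current state:
  d(q0, 0) = q0
  d(q1, 0) = q3
  d(q2, 0) = q3

{q0, q3}


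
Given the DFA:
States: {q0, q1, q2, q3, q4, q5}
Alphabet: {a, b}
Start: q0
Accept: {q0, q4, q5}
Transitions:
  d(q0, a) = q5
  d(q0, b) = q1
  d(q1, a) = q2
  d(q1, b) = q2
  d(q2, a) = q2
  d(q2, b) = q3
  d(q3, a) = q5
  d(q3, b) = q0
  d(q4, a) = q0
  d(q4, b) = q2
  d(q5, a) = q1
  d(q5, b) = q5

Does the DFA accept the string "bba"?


Trace: q0 -> q1 -> q2 -> q2
Final state: q2
Accept states: {q0, q4, q5}

No, rejected (final state q2 is not an accept state)


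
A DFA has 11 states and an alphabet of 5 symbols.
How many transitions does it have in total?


Each state has exactly one transition per symbol.
11 * 5 = 55

55


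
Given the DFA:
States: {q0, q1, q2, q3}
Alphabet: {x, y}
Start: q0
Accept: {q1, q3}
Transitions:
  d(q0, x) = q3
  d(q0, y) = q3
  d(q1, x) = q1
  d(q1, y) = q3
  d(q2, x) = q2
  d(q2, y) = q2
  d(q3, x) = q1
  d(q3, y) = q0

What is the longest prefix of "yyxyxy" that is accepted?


Run the DFA, marking each prefix where the state is accepting:
  "" -> q0 [reject]
  "y" -> q3 [accept]
  "yy" -> q0 [reject]
  "yyx" -> q3 [accept]
  "yyxy" -> q0 [reject]
  "yyxyx" -> q3 [accept]
  "yyxyxy" -> q0 [reject]

"yyxyx"


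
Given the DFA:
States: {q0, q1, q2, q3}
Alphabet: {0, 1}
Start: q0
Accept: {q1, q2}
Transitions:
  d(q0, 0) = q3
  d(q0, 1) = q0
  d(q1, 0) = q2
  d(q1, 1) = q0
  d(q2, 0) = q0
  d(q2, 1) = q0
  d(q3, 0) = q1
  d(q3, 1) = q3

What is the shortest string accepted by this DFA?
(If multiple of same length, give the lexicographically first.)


BFS by string length (lex-first path to each state shown):
  len 0: q0<-""
  len 1: q0<-"1", q3<-"0"
  len 2: q0<-"11", q1<-"00", q3<-"01"
Found accept state at length 2.

"00"


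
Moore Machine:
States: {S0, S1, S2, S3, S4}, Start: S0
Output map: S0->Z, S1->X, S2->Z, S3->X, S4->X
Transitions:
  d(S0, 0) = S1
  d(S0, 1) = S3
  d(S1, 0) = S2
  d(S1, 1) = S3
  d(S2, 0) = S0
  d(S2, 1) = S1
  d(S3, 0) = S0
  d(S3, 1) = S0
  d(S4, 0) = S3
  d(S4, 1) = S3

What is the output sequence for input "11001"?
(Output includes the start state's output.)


Start: S0 (output Z)
  --1--> S3 (output X)
  --1--> S0 (output Z)
  --0--> S1 (output X)
  --0--> S2 (output Z)
  --1--> S1 (output X)

"ZXZXZX"


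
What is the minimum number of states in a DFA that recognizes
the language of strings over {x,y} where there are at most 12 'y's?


States: count = 0, 1, ..., 12 (all accepting; 13 states), plus a dead state for count > 12.
Total: 13 + 1 = 14.

14


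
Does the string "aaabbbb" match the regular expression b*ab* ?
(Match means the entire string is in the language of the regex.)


|string| = 7; first = 'a'; last = 'b'

No, "aaabbbb" does not match b*ab*


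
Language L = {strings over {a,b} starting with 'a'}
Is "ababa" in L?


first symbol = 'a'

Yes, "ababa" is in L


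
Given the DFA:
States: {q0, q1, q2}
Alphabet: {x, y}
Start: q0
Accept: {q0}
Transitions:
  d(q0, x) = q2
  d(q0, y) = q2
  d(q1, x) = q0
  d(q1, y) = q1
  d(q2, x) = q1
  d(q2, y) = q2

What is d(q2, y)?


Looking up transition d(q2, y)

q2
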